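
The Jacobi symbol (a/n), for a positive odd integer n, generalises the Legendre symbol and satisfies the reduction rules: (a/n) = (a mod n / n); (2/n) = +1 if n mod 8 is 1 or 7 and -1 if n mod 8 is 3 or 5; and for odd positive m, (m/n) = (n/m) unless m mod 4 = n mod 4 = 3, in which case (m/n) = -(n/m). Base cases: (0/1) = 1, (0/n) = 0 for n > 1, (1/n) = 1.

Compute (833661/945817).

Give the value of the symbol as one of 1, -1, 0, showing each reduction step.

-1

flip (833661/945817) -> (945817/833661): both odd, 833661 mod 4 = 1, 945817 mod 4 = 1, so the flip contributes +1; sign now +1
(945817/833661): 945817 mod 833661 = 112156, so (945817/833661) = (112156/833661)
factor out 2^2: 112156 = 2^2·28039; with 833661 mod 8 = 5, (2/833661) = -1; sign now +1; continue with (28039/833661)
flip (28039/833661) -> (833661/28039): both odd, 28039 mod 4 = 3, 833661 mod 4 = 1, so the flip contributes +1; sign now +1
(833661/28039): 833661 mod 28039 = 20530, so (833661/28039) = (20530/28039)
factor out 2^1: 20530 = 2^1·10265; with 28039 mod 8 = 7, (2/28039) = +1; sign now +1; continue with (10265/28039)
flip (10265/28039) -> (28039/10265): both odd, 10265 mod 4 = 1, 28039 mod 4 = 3, so the flip contributes +1; sign now +1
(28039/10265): 28039 mod 10265 = 7509, so (28039/10265) = (7509/10265)
flip (7509/10265) -> (10265/7509): both odd, 7509 mod 4 = 1, 10265 mod 4 = 1, so the flip contributes +1; sign now +1
(10265/7509): 10265 mod 7509 = 2756, so (10265/7509) = (2756/7509)
factor out 2^2: 2756 = 2^2·689; with 7509 mod 8 = 5, (2/7509) = -1; sign now +1; continue with (689/7509)
flip (689/7509) -> (7509/689): both odd, 689 mod 4 = 1, 7509 mod 4 = 1, so the flip contributes +1; sign now +1
(7509/689): 7509 mod 689 = 619, so (7509/689) = (619/689)
flip (619/689) -> (689/619): both odd, 619 mod 4 = 3, 689 mod 4 = 1, so the flip contributes +1; sign now +1
(689/619): 689 mod 619 = 70, so (689/619) = (70/619)
factor out 2^1: 70 = 2^1·35; with 619 mod 8 = 3, (2/619) = -1; sign now -1; continue with (35/619)
flip (35/619) -> (619/35): both odd, 35 mod 4 = 3, 619 mod 4 = 3, so the flip contributes -1; sign now +1
(619/35): 619 mod 35 = 24, so (619/35) = (24/35)
factor out 2^3: 24 = 2^3·3; with 35 mod 8 = 3, (2/35) = -1; sign now -1; continue with (3/35)
flip (3/35) -> (35/3): both odd, 3 mod 4 = 3, 35 mod 4 = 3, so the flip contributes -1; sign now +1
(35/3): 35 mod 3 = 2, so (35/3) = (2/3)
factor out 2^1: 2 = 2^1·1; with 3 mod 8 = 3, (2/3) = -1; sign now -1; continue with (1/3)
reached (1/3) = 1, so the symbol is -1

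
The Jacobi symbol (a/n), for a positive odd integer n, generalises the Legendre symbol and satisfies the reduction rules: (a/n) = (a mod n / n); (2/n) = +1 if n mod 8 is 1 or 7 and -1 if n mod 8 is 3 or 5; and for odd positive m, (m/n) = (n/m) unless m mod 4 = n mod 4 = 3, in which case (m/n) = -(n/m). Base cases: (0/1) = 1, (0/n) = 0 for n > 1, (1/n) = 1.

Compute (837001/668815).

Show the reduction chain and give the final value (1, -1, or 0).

-1

(837001/668815) = (168186/668815)   [reduce mod 668815]
168186 = 2^1·84093; (2/668815) = +1 since 668815 mod 8 = 7, so (168186/668815) = (+1)^1·(84093/668815); sign now +1
reciprocity: (84093/668815) = +1·(668815/84093) since 84093 mod 4 = 1, 668815 mod 4 = 3; sign now +1
(668815/84093) = (80164/84093)   [reduce mod 84093]
80164 = 2^2·20041; (2/84093) = -1 since 84093 mod 8 = 5, so (80164/84093) = (-1)^2·(20041/84093); sign now +1
reciprocity: (20041/84093) = +1·(84093/20041) since 20041 mod 4 = 1, 84093 mod 4 = 1; sign now +1
(84093/20041) = (3929/20041)   [reduce mod 20041]
reciprocity: (3929/20041) = +1·(20041/3929) since 3929 mod 4 = 1, 20041 mod 4 = 1; sign now +1
(20041/3929) = (396/3929)   [reduce mod 3929]
396 = 2^2·99; (2/3929) = +1 since 3929 mod 8 = 1, so (396/3929) = (+1)^2·(99/3929); sign now +1
reciprocity: (99/3929) = +1·(3929/99) since 99 mod 4 = 3, 3929 mod 4 = 1; sign now +1
(3929/99) = (68/99)   [reduce mod 99]
68 = 2^2·17; (2/99) = -1 since 99 mod 8 = 3, so (68/99) = (-1)^2·(17/99); sign now +1
reciprocity: (17/99) = +1·(99/17) since 17 mod 4 = 1, 99 mod 4 = 3; sign now +1
(99/17) = (14/17)   [reduce mod 17]
14 = 2^1·7; (2/17) = +1 since 17 mod 8 = 1, so (14/17) = (+1)^1·(7/17); sign now +1
reciprocity: (7/17) = +1·(17/7) since 7 mod 4 = 3, 17 mod 4 = 1; sign now +1
(17/7) = (3/7)   [reduce mod 7]
reciprocity: (3/7) = -1·(7/3) since 3 mod 4 = 3, 7 mod 4 = 3; sign now -1
(7/3) = (1/3)   [reduce mod 3]
(1/3) = 1; final value = sign = -1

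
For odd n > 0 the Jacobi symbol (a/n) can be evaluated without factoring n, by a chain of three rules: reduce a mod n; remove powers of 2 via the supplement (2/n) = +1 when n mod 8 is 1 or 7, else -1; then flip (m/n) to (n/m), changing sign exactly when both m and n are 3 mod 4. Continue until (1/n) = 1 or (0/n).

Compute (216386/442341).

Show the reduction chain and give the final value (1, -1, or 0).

-1

factor out 2^1: 216386 = 2^1·108193; with 442341 mod 8 = 5, (2/442341) = -1; sign now -1; continue with (108193/442341)
flip (108193/442341) -> (442341/108193): both odd, 108193 mod 4 = 1, 442341 mod 4 = 1, so the flip contributes +1; sign now -1
(442341/108193): 442341 mod 108193 = 9569, so (442341/108193) = (9569/108193)
flip (9569/108193) -> (108193/9569): both odd, 9569 mod 4 = 1, 108193 mod 4 = 1, so the flip contributes +1; sign now -1
(108193/9569): 108193 mod 9569 = 2934, so (108193/9569) = (2934/9569)
factor out 2^1: 2934 = 2^1·1467; with 9569 mod 8 = 1, (2/9569) = +1; sign now -1; continue with (1467/9569)
flip (1467/9569) -> (9569/1467): both odd, 1467 mod 4 = 3, 9569 mod 4 = 1, so the flip contributes +1; sign now -1
(9569/1467): 9569 mod 1467 = 767, so (9569/1467) = (767/1467)
flip (767/1467) -> (1467/767): both odd, 767 mod 4 = 3, 1467 mod 4 = 3, so the flip contributes -1; sign now +1
(1467/767): 1467 mod 767 = 700, so (1467/767) = (700/767)
factor out 2^2: 700 = 2^2·175; with 767 mod 8 = 7, (2/767) = +1; sign now +1; continue with (175/767)
flip (175/767) -> (767/175): both odd, 175 mod 4 = 3, 767 mod 4 = 3, so the flip contributes -1; sign now -1
(767/175): 767 mod 175 = 67, so (767/175) = (67/175)
flip (67/175) -> (175/67): both odd, 67 mod 4 = 3, 175 mod 4 = 3, so the flip contributes -1; sign now +1
(175/67): 175 mod 67 = 41, so (175/67) = (41/67)
flip (41/67) -> (67/41): both odd, 41 mod 4 = 1, 67 mod 4 = 3, so the flip contributes +1; sign now +1
(67/41): 67 mod 41 = 26, so (67/41) = (26/41)
factor out 2^1: 26 = 2^1·13; with 41 mod 8 = 1, (2/41) = +1; sign now +1; continue with (13/41)
flip (13/41) -> (41/13): both odd, 13 mod 4 = 1, 41 mod 4 = 1, so the flip contributes +1; sign now +1
(41/13): 41 mod 13 = 2, so (41/13) = (2/13)
factor out 2^1: 2 = 2^1·1; with 13 mod 8 = 5, (2/13) = -1; sign now -1; continue with (1/13)
reached (1/13) = 1, so the symbol is -1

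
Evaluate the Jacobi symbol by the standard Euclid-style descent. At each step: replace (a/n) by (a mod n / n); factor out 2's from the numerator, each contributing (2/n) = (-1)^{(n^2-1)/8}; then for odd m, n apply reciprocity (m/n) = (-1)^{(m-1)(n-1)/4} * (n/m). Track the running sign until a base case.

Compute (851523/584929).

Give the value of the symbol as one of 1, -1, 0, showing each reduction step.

(851523/584929): 851523 mod 584929 = 266594, so (851523/584929) = (266594/584929)
factor out 2^1: 266594 = 2^1·133297; with 584929 mod 8 = 1, (2/584929) = +1; sign now +1; continue with (133297/584929)
flip (133297/584929) -> (584929/133297): both odd, 133297 mod 4 = 1, 584929 mod 4 = 1, so the flip contributes +1; sign now +1
(584929/133297): 584929 mod 133297 = 51741, so (584929/133297) = (51741/133297)
flip (51741/133297) -> (133297/51741): both odd, 51741 mod 4 = 1, 133297 mod 4 = 1, so the flip contributes +1; sign now +1
(133297/51741): 133297 mod 51741 = 29815, so (133297/51741) = (29815/51741)
flip (29815/51741) -> (51741/29815): both odd, 29815 mod 4 = 3, 51741 mod 4 = 1, so the flip contributes +1; sign now +1
(51741/29815): 51741 mod 29815 = 21926, so (51741/29815) = (21926/29815)
factor out 2^1: 21926 = 2^1·10963; with 29815 mod 8 = 7, (2/29815) = +1; sign now +1; continue with (10963/29815)
flip (10963/29815) -> (29815/10963): both odd, 10963 mod 4 = 3, 29815 mod 4 = 3, so the flip contributes -1; sign now -1
(29815/10963): 29815 mod 10963 = 7889, so (29815/10963) = (7889/10963)
flip (7889/10963) -> (10963/7889): both odd, 7889 mod 4 = 1, 10963 mod 4 = 3, so the flip contributes +1; sign now -1
(10963/7889): 10963 mod 7889 = 3074, so (10963/7889) = (3074/7889)
factor out 2^1: 3074 = 2^1·1537; with 7889 mod 8 = 1, (2/7889) = +1; sign now -1; continue with (1537/7889)
flip (1537/7889) -> (7889/1537): both odd, 1537 mod 4 = 1, 7889 mod 4 = 1, so the flip contributes +1; sign now -1
(7889/1537): 7889 mod 1537 = 204, so (7889/1537) = (204/1537)
factor out 2^2: 204 = 2^2·51; with 1537 mod 8 = 1, (2/1537) = +1; sign now -1; continue with (51/1537)
flip (51/1537) -> (1537/51): both odd, 51 mod 4 = 3, 1537 mod 4 = 1, so the flip contributes +1; sign now -1
(1537/51): 1537 mod 51 = 7, so (1537/51) = (7/51)
flip (7/51) -> (51/7): both odd, 7 mod 4 = 3, 51 mod 4 = 3, so the flip contributes -1; sign now +1
(51/7): 51 mod 7 = 2, so (51/7) = (2/7)
factor out 2^1: 2 = 2^1·1; with 7 mod 8 = 7, (2/7) = +1; sign now +1; continue with (1/7)
reached (1/7) = 1, so the symbol is +1

1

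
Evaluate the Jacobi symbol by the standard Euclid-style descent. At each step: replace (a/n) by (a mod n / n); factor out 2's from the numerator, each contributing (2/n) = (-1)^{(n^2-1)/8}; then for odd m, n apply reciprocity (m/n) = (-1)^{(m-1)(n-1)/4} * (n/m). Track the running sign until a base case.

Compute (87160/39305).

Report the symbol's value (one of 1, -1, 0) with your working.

(87160/39305): 87160 mod 39305 = 8550, so (87160/39305) = (8550/39305)
factor out 2^1: 8550 = 2^1·4275; with 39305 mod 8 = 1, (2/39305) = +1; sign now +1; continue with (4275/39305)
flip (4275/39305) -> (39305/4275): both odd, 4275 mod 4 = 3, 39305 mod 4 = 1, so the flip contributes +1; sign now +1
(39305/4275): 39305 mod 4275 = 830, so (39305/4275) = (830/4275)
factor out 2^1: 830 = 2^1·415; with 4275 mod 8 = 3, (2/4275) = -1; sign now -1; continue with (415/4275)
flip (415/4275) -> (4275/415): both odd, 415 mod 4 = 3, 4275 mod 4 = 3, so the flip contributes -1; sign now +1
(4275/415): 4275 mod 415 = 125, so (4275/415) = (125/415)
flip (125/415) -> (415/125): both odd, 125 mod 4 = 1, 415 mod 4 = 3, so the flip contributes +1; sign now +1
(415/125): 415 mod 125 = 40, so (415/125) = (40/125)
factor out 2^3: 40 = 2^3·5; with 125 mod 8 = 5, (2/125) = -1; sign now -1; continue with (5/125)
flip (5/125) -> (125/5): both odd, 5 mod 4 = 1, 125 mod 4 = 1, so the flip contributes +1; sign now -1
(125/5): 125 mod 5 = 0, so (125/5) = (0/5)
reached (0/5); gcd(a, n) > 1, so (0/5) = 0 and the symbol is 0

0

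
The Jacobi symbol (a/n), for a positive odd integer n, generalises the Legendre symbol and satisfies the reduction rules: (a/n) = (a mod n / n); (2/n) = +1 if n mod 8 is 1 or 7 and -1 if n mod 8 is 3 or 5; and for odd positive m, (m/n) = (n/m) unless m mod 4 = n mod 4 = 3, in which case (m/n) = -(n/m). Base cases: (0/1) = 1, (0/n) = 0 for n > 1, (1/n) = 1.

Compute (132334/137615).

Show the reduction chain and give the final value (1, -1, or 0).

-1

factor out 2^1: 132334 = 2^1·66167; with 137615 mod 8 = 7, (2/137615) = +1; sign now +1; continue with (66167/137615)
flip (66167/137615) -> (137615/66167): both odd, 66167 mod 4 = 3, 137615 mod 4 = 3, so the flip contributes -1; sign now -1
(137615/66167): 137615 mod 66167 = 5281, so (137615/66167) = (5281/66167)
flip (5281/66167) -> (66167/5281): both odd, 5281 mod 4 = 1, 66167 mod 4 = 3, so the flip contributes +1; sign now -1
(66167/5281): 66167 mod 5281 = 2795, so (66167/5281) = (2795/5281)
flip (2795/5281) -> (5281/2795): both odd, 2795 mod 4 = 3, 5281 mod 4 = 1, so the flip contributes +1; sign now -1
(5281/2795): 5281 mod 2795 = 2486, so (5281/2795) = (2486/2795)
factor out 2^1: 2486 = 2^1·1243; with 2795 mod 8 = 3, (2/2795) = -1; sign now +1; continue with (1243/2795)
flip (1243/2795) -> (2795/1243): both odd, 1243 mod 4 = 3, 2795 mod 4 = 3, so the flip contributes -1; sign now -1
(2795/1243): 2795 mod 1243 = 309, so (2795/1243) = (309/1243)
flip (309/1243) -> (1243/309): both odd, 309 mod 4 = 1, 1243 mod 4 = 3, so the flip contributes +1; sign now -1
(1243/309): 1243 mod 309 = 7, so (1243/309) = (7/309)
flip (7/309) -> (309/7): both odd, 7 mod 4 = 3, 309 mod 4 = 1, so the flip contributes +1; sign now -1
(309/7): 309 mod 7 = 1, so (309/7) = (1/7)
reached (1/7) = 1, so the symbol is -1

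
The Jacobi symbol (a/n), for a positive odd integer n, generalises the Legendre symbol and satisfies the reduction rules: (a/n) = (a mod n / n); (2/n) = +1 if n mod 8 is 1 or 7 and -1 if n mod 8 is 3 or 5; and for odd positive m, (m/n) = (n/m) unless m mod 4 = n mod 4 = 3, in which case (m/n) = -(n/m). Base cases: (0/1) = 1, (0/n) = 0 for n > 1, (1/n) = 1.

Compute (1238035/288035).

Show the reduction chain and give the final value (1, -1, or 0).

0

(1238035/288035) = (85895/288035)   [reduce mod 288035]
reciprocity: (85895/288035) = -1·(288035/85895) since 85895 mod 4 = 3, 288035 mod 4 = 3; sign now -1
(288035/85895) = (30350/85895)   [reduce mod 85895]
30350 = 2^1·15175; (2/85895) = +1 since 85895 mod 8 = 7, so (30350/85895) = (+1)^1·(15175/85895); sign now -1
reciprocity: (15175/85895) = -1·(85895/15175) since 15175 mod 4 = 3, 85895 mod 4 = 3; sign now +1
(85895/15175) = (10020/15175)   [reduce mod 15175]
10020 = 2^2·2505; (2/15175) = +1 since 15175 mod 8 = 7, so (10020/15175) = (+1)^2·(2505/15175); sign now +1
reciprocity: (2505/15175) = +1·(15175/2505) since 2505 mod 4 = 1, 15175 mod 4 = 3; sign now +1
(15175/2505) = (145/2505)   [reduce mod 2505]
reciprocity: (145/2505) = +1·(2505/145) since 145 mod 4 = 1, 2505 mod 4 = 1; sign now +1
(2505/145) = (40/145)   [reduce mod 145]
40 = 2^3·5; (2/145) = +1 since 145 mod 8 = 1, so (40/145) = (+1)^3·(5/145); sign now +1
reciprocity: (5/145) = +1·(145/5) since 5 mod 4 = 1, 145 mod 4 = 1; sign now +1
(145/5) = (0/5)   [reduce mod 5]
(0/5) = 0   [gcd(a, n) > 1]; final value = 0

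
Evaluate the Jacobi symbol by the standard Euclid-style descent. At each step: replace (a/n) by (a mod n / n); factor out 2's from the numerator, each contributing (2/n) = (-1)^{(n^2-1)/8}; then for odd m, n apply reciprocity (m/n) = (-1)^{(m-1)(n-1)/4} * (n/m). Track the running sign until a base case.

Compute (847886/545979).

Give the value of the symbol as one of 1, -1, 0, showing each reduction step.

1

(847886/545979) = (301907/545979)   [reduce mod 545979]
reciprocity: (301907/545979) = -1·(545979/301907) since 301907 mod 4 = 3, 545979 mod 4 = 3; sign now -1
(545979/301907) = (244072/301907)   [reduce mod 301907]
244072 = 2^3·30509; (2/301907) = -1 since 301907 mod 8 = 3, so (244072/301907) = (-1)^3·(30509/301907); sign now +1
reciprocity: (30509/301907) = +1·(301907/30509) since 30509 mod 4 = 1, 301907 mod 4 = 3; sign now +1
(301907/30509) = (27326/30509)   [reduce mod 30509]
27326 = 2^1·13663; (2/30509) = -1 since 30509 mod 8 = 5, so (27326/30509) = (-1)^1·(13663/30509); sign now -1
reciprocity: (13663/30509) = +1·(30509/13663) since 13663 mod 4 = 3, 30509 mod 4 = 1; sign now -1
(30509/13663) = (3183/13663)   [reduce mod 13663]
reciprocity: (3183/13663) = -1·(13663/3183) since 3183 mod 4 = 3, 13663 mod 4 = 3; sign now +1
(13663/3183) = (931/3183)   [reduce mod 3183]
reciprocity: (931/3183) = -1·(3183/931) since 931 mod 4 = 3, 3183 mod 4 = 3; sign now -1
(3183/931) = (390/931)   [reduce mod 931]
390 = 2^1·195; (2/931) = -1 since 931 mod 8 = 3, so (390/931) = (-1)^1·(195/931); sign now +1
reciprocity: (195/931) = -1·(931/195) since 195 mod 4 = 3, 931 mod 4 = 3; sign now -1
(931/195) = (151/195)   [reduce mod 195]
reciprocity: (151/195) = -1·(195/151) since 151 mod 4 = 3, 195 mod 4 = 3; sign now +1
(195/151) = (44/151)   [reduce mod 151]
44 = 2^2·11; (2/151) = +1 since 151 mod 8 = 7, so (44/151) = (+1)^2·(11/151); sign now +1
reciprocity: (11/151) = -1·(151/11) since 11 mod 4 = 3, 151 mod 4 = 3; sign now -1
(151/11) = (8/11)   [reduce mod 11]
8 = 2^3·1; (2/11) = -1 since 11 mod 8 = 3, so (8/11) = (-1)^3·(1/11); sign now +1
(1/11) = 1; final value = sign = +1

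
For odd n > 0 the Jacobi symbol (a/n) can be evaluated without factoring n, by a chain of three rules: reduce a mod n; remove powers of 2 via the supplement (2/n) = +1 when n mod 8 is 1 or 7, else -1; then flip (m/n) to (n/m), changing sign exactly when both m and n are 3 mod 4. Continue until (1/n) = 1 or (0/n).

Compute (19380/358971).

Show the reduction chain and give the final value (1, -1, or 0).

19380 = 2^2·4845; (2/358971) = -1 since 358971 mod 8 = 3, so (19380/358971) = (-1)^2·(4845/358971); sign now +1
reciprocity: (4845/358971) = +1·(358971/4845) since 4845 mod 4 = 1, 358971 mod 4 = 3; sign now +1
(358971/4845) = (441/4845)   [reduce mod 4845]
reciprocity: (441/4845) = +1·(4845/441) since 441 mod 4 = 1, 4845 mod 4 = 1; sign now +1
(4845/441) = (435/441)   [reduce mod 441]
reciprocity: (435/441) = +1·(441/435) since 435 mod 4 = 3, 441 mod 4 = 1; sign now +1
(441/435) = (6/435)   [reduce mod 435]
6 = 2^1·3; (2/435) = -1 since 435 mod 8 = 3, so (6/435) = (-1)^1·(3/435); sign now -1
reciprocity: (3/435) = -1·(435/3) since 3 mod 4 = 3, 435 mod 4 = 3; sign now +1
(435/3) = (0/3)   [reduce mod 3]
(0/3) = 0   [gcd(a, n) > 1]; final value = 0

0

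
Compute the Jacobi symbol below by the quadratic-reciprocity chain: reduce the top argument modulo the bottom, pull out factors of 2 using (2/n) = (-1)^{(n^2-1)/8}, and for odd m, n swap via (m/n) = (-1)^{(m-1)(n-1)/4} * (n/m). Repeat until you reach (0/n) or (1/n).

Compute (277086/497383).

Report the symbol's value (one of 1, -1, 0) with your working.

277086 = 2^1·138543; (2/497383) = +1 since 497383 mod 8 = 7, so (277086/497383) = (+1)^1·(138543/497383); sign now +1
reciprocity: (138543/497383) = -1·(497383/138543) since 138543 mod 4 = 3, 497383 mod 4 = 3; sign now -1
(497383/138543) = (81754/138543)   [reduce mod 138543]
81754 = 2^1·40877; (2/138543) = +1 since 138543 mod 8 = 7, so (81754/138543) = (+1)^1·(40877/138543); sign now -1
reciprocity: (40877/138543) = +1·(138543/40877) since 40877 mod 4 = 1, 138543 mod 4 = 3; sign now -1
(138543/40877) = (15912/40877)   [reduce mod 40877]
15912 = 2^3·1989; (2/40877) = -1 since 40877 mod 8 = 5, so (15912/40877) = (-1)^3·(1989/40877); sign now +1
reciprocity: (1989/40877) = +1·(40877/1989) since 1989 mod 4 = 1, 40877 mod 4 = 1; sign now +1
(40877/1989) = (1097/1989)   [reduce mod 1989]
reciprocity: (1097/1989) = +1·(1989/1097) since 1097 mod 4 = 1, 1989 mod 4 = 1; sign now +1
(1989/1097) = (892/1097)   [reduce mod 1097]
892 = 2^2·223; (2/1097) = +1 since 1097 mod 8 = 1, so (892/1097) = (+1)^2·(223/1097); sign now +1
reciprocity: (223/1097) = +1·(1097/223) since 223 mod 4 = 3, 1097 mod 4 = 1; sign now +1
(1097/223) = (205/223)   [reduce mod 223]
reciprocity: (205/223) = +1·(223/205) since 205 mod 4 = 1, 223 mod 4 = 3; sign now +1
(223/205) = (18/205)   [reduce mod 205]
18 = 2^1·9; (2/205) = -1 since 205 mod 8 = 5, so (18/205) = (-1)^1·(9/205); sign now -1
reciprocity: (9/205) = +1·(205/9) since 9 mod 4 = 1, 205 mod 4 = 1; sign now -1
(205/9) = (7/9)   [reduce mod 9]
reciprocity: (7/9) = +1·(9/7) since 7 mod 4 = 3, 9 mod 4 = 1; sign now -1
(9/7) = (2/7)   [reduce mod 7]
2 = 2^1·1; (2/7) = +1 since 7 mod 8 = 7, so (2/7) = (+1)^1·(1/7); sign now -1
(1/7) = 1; final value = sign = -1

-1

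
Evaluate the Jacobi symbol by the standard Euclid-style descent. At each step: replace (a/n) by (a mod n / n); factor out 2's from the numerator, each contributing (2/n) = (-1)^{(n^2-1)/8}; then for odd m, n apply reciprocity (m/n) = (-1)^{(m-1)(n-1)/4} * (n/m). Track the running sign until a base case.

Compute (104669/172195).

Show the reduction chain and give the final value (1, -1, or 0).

1

reciprocity: (104669/172195) = +1·(172195/104669) since 104669 mod 4 = 1, 172195 mod 4 = 3; sign now +1
(172195/104669) = (67526/104669)   [reduce mod 104669]
67526 = 2^1·33763; (2/104669) = -1 since 104669 mod 8 = 5, so (67526/104669) = (-1)^1·(33763/104669); sign now -1
reciprocity: (33763/104669) = +1·(104669/33763) since 33763 mod 4 = 3, 104669 mod 4 = 1; sign now -1
(104669/33763) = (3380/33763)   [reduce mod 33763]
3380 = 2^2·845; (2/33763) = -1 since 33763 mod 8 = 3, so (3380/33763) = (-1)^2·(845/33763); sign now -1
reciprocity: (845/33763) = +1·(33763/845) since 845 mod 4 = 1, 33763 mod 4 = 3; sign now -1
(33763/845) = (808/845)   [reduce mod 845]
808 = 2^3·101; (2/845) = -1 since 845 mod 8 = 5, so (808/845) = (-1)^3·(101/845); sign now +1
reciprocity: (101/845) = +1·(845/101) since 101 mod 4 = 1, 845 mod 4 = 1; sign now +1
(845/101) = (37/101)   [reduce mod 101]
reciprocity: (37/101) = +1·(101/37) since 37 mod 4 = 1, 101 mod 4 = 1; sign now +1
(101/37) = (27/37)   [reduce mod 37]
reciprocity: (27/37) = +1·(37/27) since 27 mod 4 = 3, 37 mod 4 = 1; sign now +1
(37/27) = (10/27)   [reduce mod 27]
10 = 2^1·5; (2/27) = -1 since 27 mod 8 = 3, so (10/27) = (-1)^1·(5/27); sign now -1
reciprocity: (5/27) = +1·(27/5) since 5 mod 4 = 1, 27 mod 4 = 3; sign now -1
(27/5) = (2/5)   [reduce mod 5]
2 = 2^1·1; (2/5) = -1 since 5 mod 8 = 5, so (2/5) = (-1)^1·(1/5); sign now +1
(1/5) = 1; final value = sign = +1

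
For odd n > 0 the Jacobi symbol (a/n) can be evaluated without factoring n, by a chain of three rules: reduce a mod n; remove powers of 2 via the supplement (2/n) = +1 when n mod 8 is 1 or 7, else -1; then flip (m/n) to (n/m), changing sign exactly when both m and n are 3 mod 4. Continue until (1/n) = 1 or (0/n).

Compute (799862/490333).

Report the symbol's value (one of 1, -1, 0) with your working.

0

(799862/490333) = (309529/490333)   [reduce mod 490333]
reciprocity: (309529/490333) = +1·(490333/309529) since 309529 mod 4 = 1, 490333 mod 4 = 1; sign now +1
(490333/309529) = (180804/309529)   [reduce mod 309529]
180804 = 2^2·45201; (2/309529) = +1 since 309529 mod 8 = 1, so (180804/309529) = (+1)^2·(45201/309529); sign now +1
reciprocity: (45201/309529) = +1·(309529/45201) since 45201 mod 4 = 1, 309529 mod 4 = 1; sign now +1
(309529/45201) = (38323/45201)   [reduce mod 45201]
reciprocity: (38323/45201) = +1·(45201/38323) since 38323 mod 4 = 3, 45201 mod 4 = 1; sign now +1
(45201/38323) = (6878/38323)   [reduce mod 38323]
6878 = 2^1·3439; (2/38323) = -1 since 38323 mod 8 = 3, so (6878/38323) = (-1)^1·(3439/38323); sign now -1
reciprocity: (3439/38323) = -1·(38323/3439) since 3439 mod 4 = 3, 38323 mod 4 = 3; sign now +1
(38323/3439) = (494/3439)   [reduce mod 3439]
494 = 2^1·247; (2/3439) = +1 since 3439 mod 8 = 7, so (494/3439) = (+1)^1·(247/3439); sign now +1
reciprocity: (247/3439) = -1·(3439/247) since 247 mod 4 = 3, 3439 mod 4 = 3; sign now -1
(3439/247) = (228/247)   [reduce mod 247]
228 = 2^2·57; (2/247) = +1 since 247 mod 8 = 7, so (228/247) = (+1)^2·(57/247); sign now -1
reciprocity: (57/247) = +1·(247/57) since 57 mod 4 = 1, 247 mod 4 = 3; sign now -1
(247/57) = (19/57)   [reduce mod 57]
reciprocity: (19/57) = +1·(57/19) since 19 mod 4 = 3, 57 mod 4 = 1; sign now -1
(57/19) = (0/19)   [reduce mod 19]
(0/19) = 0   [gcd(a, n) > 1]; final value = 0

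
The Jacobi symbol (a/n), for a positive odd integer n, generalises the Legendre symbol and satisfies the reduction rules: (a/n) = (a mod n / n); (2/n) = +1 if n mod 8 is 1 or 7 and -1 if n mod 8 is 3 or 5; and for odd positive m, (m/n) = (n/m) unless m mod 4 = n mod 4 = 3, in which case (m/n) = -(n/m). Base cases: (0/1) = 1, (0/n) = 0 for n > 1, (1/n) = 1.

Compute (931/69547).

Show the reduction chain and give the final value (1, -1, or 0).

-1

reciprocity: (931/69547) = -1·(69547/931) since 931 mod 4 = 3, 69547 mod 4 = 3; sign now -1
(69547/931) = (653/931)   [reduce mod 931]
reciprocity: (653/931) = +1·(931/653) since 653 mod 4 = 1, 931 mod 4 = 3; sign now -1
(931/653) = (278/653)   [reduce mod 653]
278 = 2^1·139; (2/653) = -1 since 653 mod 8 = 5, so (278/653) = (-1)^1·(139/653); sign now +1
reciprocity: (139/653) = +1·(653/139) since 139 mod 4 = 3, 653 mod 4 = 1; sign now +1
(653/139) = (97/139)   [reduce mod 139]
reciprocity: (97/139) = +1·(139/97) since 97 mod 4 = 1, 139 mod 4 = 3; sign now +1
(139/97) = (42/97)   [reduce mod 97]
42 = 2^1·21; (2/97) = +1 since 97 mod 8 = 1, so (42/97) = (+1)^1·(21/97); sign now +1
reciprocity: (21/97) = +1·(97/21) since 21 mod 4 = 1, 97 mod 4 = 1; sign now +1
(97/21) = (13/21)   [reduce mod 21]
reciprocity: (13/21) = +1·(21/13) since 13 mod 4 = 1, 21 mod 4 = 1; sign now +1
(21/13) = (8/13)   [reduce mod 13]
8 = 2^3·1; (2/13) = -1 since 13 mod 8 = 5, so (8/13) = (-1)^3·(1/13); sign now -1
(1/13) = 1; final value = sign = -1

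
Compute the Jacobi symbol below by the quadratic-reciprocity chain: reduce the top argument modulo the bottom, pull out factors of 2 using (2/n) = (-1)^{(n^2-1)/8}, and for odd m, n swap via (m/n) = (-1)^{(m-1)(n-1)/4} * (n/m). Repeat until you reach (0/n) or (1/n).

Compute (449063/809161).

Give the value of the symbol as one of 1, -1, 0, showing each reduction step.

1

flip (449063/809161) -> (809161/449063): both odd, 449063 mod 4 = 3, 809161 mod 4 = 1, so the flip contributes +1; sign now +1
(809161/449063): 809161 mod 449063 = 360098, so (809161/449063) = (360098/449063)
factor out 2^1: 360098 = 2^1·180049; with 449063 mod 8 = 7, (2/449063) = +1; sign now +1; continue with (180049/449063)
flip (180049/449063) -> (449063/180049): both odd, 180049 mod 4 = 1, 449063 mod 4 = 3, so the flip contributes +1; sign now +1
(449063/180049): 449063 mod 180049 = 88965, so (449063/180049) = (88965/180049)
flip (88965/180049) -> (180049/88965): both odd, 88965 mod 4 = 1, 180049 mod 4 = 1, so the flip contributes +1; sign now +1
(180049/88965): 180049 mod 88965 = 2119, so (180049/88965) = (2119/88965)
flip (2119/88965) -> (88965/2119): both odd, 2119 mod 4 = 3, 88965 mod 4 = 1, so the flip contributes +1; sign now +1
(88965/2119): 88965 mod 2119 = 2086, so (88965/2119) = (2086/2119)
factor out 2^1: 2086 = 2^1·1043; with 2119 mod 8 = 7, (2/2119) = +1; sign now +1; continue with (1043/2119)
flip (1043/2119) -> (2119/1043): both odd, 1043 mod 4 = 3, 2119 mod 4 = 3, so the flip contributes -1; sign now -1
(2119/1043): 2119 mod 1043 = 33, so (2119/1043) = (33/1043)
flip (33/1043) -> (1043/33): both odd, 33 mod 4 = 1, 1043 mod 4 = 3, so the flip contributes +1; sign now -1
(1043/33): 1043 mod 33 = 20, so (1043/33) = (20/33)
factor out 2^2: 20 = 2^2·5; with 33 mod 8 = 1, (2/33) = +1; sign now -1; continue with (5/33)
flip (5/33) -> (33/5): both odd, 5 mod 4 = 1, 33 mod 4 = 1, so the flip contributes +1; sign now -1
(33/5): 33 mod 5 = 3, so (33/5) = (3/5)
flip (3/5) -> (5/3): both odd, 3 mod 4 = 3, 5 mod 4 = 1, so the flip contributes +1; sign now -1
(5/3): 5 mod 3 = 2, so (5/3) = (2/3)
factor out 2^1: 2 = 2^1·1; with 3 mod 8 = 3, (2/3) = -1; sign now +1; continue with (1/3)
reached (1/3) = 1, so the symbol is +1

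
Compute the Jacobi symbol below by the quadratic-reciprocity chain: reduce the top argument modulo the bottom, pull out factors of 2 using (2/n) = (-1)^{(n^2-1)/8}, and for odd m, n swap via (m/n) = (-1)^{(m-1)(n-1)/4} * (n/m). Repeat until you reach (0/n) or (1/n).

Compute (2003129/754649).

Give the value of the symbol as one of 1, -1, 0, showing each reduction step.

-1

(2003129/754649): 2003129 mod 754649 = 493831, so (2003129/754649) = (493831/754649)
flip (493831/754649) -> (754649/493831): both odd, 493831 mod 4 = 3, 754649 mod 4 = 1, so the flip contributes +1; sign now +1
(754649/493831): 754649 mod 493831 = 260818, so (754649/493831) = (260818/493831)
factor out 2^1: 260818 = 2^1·130409; with 493831 mod 8 = 7, (2/493831) = +1; sign now +1; continue with (130409/493831)
flip (130409/493831) -> (493831/130409): both odd, 130409 mod 4 = 1, 493831 mod 4 = 3, so the flip contributes +1; sign now +1
(493831/130409): 493831 mod 130409 = 102604, so (493831/130409) = (102604/130409)
factor out 2^2: 102604 = 2^2·25651; with 130409 mod 8 = 1, (2/130409) = +1; sign now +1; continue with (25651/130409)
flip (25651/130409) -> (130409/25651): both odd, 25651 mod 4 = 3, 130409 mod 4 = 1, so the flip contributes +1; sign now +1
(130409/25651): 130409 mod 25651 = 2154, so (130409/25651) = (2154/25651)
factor out 2^1: 2154 = 2^1·1077; with 25651 mod 8 = 3, (2/25651) = -1; sign now -1; continue with (1077/25651)
flip (1077/25651) -> (25651/1077): both odd, 1077 mod 4 = 1, 25651 mod 4 = 3, so the flip contributes +1; sign now -1
(25651/1077): 25651 mod 1077 = 880, so (25651/1077) = (880/1077)
factor out 2^4: 880 = 2^4·55; with 1077 mod 8 = 5, (2/1077) = -1; sign now -1; continue with (55/1077)
flip (55/1077) -> (1077/55): both odd, 55 mod 4 = 3, 1077 mod 4 = 1, so the flip contributes +1; sign now -1
(1077/55): 1077 mod 55 = 32, so (1077/55) = (32/55)
factor out 2^5: 32 = 2^5·1; with 55 mod 8 = 7, (2/55) = +1; sign now -1; continue with (1/55)
reached (1/55) = 1, so the symbol is -1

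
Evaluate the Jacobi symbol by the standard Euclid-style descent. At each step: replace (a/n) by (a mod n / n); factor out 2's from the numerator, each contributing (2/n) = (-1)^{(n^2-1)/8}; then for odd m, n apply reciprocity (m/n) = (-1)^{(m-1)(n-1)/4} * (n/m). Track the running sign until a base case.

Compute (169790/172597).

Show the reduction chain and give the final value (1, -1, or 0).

169790 = 2^1·84895; (2/172597) = -1 since 172597 mod 8 = 5, so (169790/172597) = (-1)^1·(84895/172597); sign now -1
reciprocity: (84895/172597) = +1·(172597/84895) since 84895 mod 4 = 3, 172597 mod 4 = 1; sign now -1
(172597/84895) = (2807/84895)   [reduce mod 84895]
reciprocity: (2807/84895) = -1·(84895/2807) since 2807 mod 4 = 3, 84895 mod 4 = 3; sign now +1
(84895/2807) = (685/2807)   [reduce mod 2807]
reciprocity: (685/2807) = +1·(2807/685) since 685 mod 4 = 1, 2807 mod 4 = 3; sign now +1
(2807/685) = (67/685)   [reduce mod 685]
reciprocity: (67/685) = +1·(685/67) since 67 mod 4 = 3, 685 mod 4 = 1; sign now +1
(685/67) = (15/67)   [reduce mod 67]
reciprocity: (15/67) = -1·(67/15) since 15 mod 4 = 3, 67 mod 4 = 3; sign now -1
(67/15) = (7/15)   [reduce mod 15]
reciprocity: (7/15) = -1·(15/7) since 7 mod 4 = 3, 15 mod 4 = 3; sign now +1
(15/7) = (1/7)   [reduce mod 7]
(1/7) = 1; final value = sign = +1

1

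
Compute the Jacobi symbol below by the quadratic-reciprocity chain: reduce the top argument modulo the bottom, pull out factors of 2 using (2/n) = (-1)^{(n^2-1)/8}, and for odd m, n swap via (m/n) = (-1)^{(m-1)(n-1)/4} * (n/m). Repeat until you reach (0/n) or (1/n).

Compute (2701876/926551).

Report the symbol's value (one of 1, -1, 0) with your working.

(2701876/926551): 2701876 mod 926551 = 848774, so (2701876/926551) = (848774/926551)
factor out 2^1: 848774 = 2^1·424387; with 926551 mod 8 = 7, (2/926551) = +1; sign now +1; continue with (424387/926551)
flip (424387/926551) -> (926551/424387): both odd, 424387 mod 4 = 3, 926551 mod 4 = 3, so the flip contributes -1; sign now -1
(926551/424387): 926551 mod 424387 = 77777, so (926551/424387) = (77777/424387)
flip (77777/424387) -> (424387/77777): both odd, 77777 mod 4 = 1, 424387 mod 4 = 3, so the flip contributes +1; sign now -1
(424387/77777): 424387 mod 77777 = 35502, so (424387/77777) = (35502/77777)
factor out 2^1: 35502 = 2^1·17751; with 77777 mod 8 = 1, (2/77777) = +1; sign now -1; continue with (17751/77777)
flip (17751/77777) -> (77777/17751): both odd, 17751 mod 4 = 3, 77777 mod 4 = 1, so the flip contributes +1; sign now -1
(77777/17751): 77777 mod 17751 = 6773, so (77777/17751) = (6773/17751)
flip (6773/17751) -> (17751/6773): both odd, 6773 mod 4 = 1, 17751 mod 4 = 3, so the flip contributes +1; sign now -1
(17751/6773): 17751 mod 6773 = 4205, so (17751/6773) = (4205/6773)
flip (4205/6773) -> (6773/4205): both odd, 4205 mod 4 = 1, 6773 mod 4 = 1, so the flip contributes +1; sign now -1
(6773/4205): 6773 mod 4205 = 2568, so (6773/4205) = (2568/4205)
factor out 2^3: 2568 = 2^3·321; with 4205 mod 8 = 5, (2/4205) = -1; sign now +1; continue with (321/4205)
flip (321/4205) -> (4205/321): both odd, 321 mod 4 = 1, 4205 mod 4 = 1, so the flip contributes +1; sign now +1
(4205/321): 4205 mod 321 = 32, so (4205/321) = (32/321)
factor out 2^5: 32 = 2^5·1; with 321 mod 8 = 1, (2/321) = +1; sign now +1; continue with (1/321)
reached (1/321) = 1, so the symbol is +1

1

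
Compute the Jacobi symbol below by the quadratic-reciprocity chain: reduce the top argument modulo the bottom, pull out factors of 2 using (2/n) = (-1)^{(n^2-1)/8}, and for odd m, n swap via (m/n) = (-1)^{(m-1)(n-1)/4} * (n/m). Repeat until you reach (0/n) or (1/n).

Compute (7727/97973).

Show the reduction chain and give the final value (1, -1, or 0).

1

reciprocity: (7727/97973) = +1·(97973/7727) since 7727 mod 4 = 3, 97973 mod 4 = 1; sign now +1
(97973/7727) = (5249/7727)   [reduce mod 7727]
reciprocity: (5249/7727) = +1·(7727/5249) since 5249 mod 4 = 1, 7727 mod 4 = 3; sign now +1
(7727/5249) = (2478/5249)   [reduce mod 5249]
2478 = 2^1·1239; (2/5249) = +1 since 5249 mod 8 = 1, so (2478/5249) = (+1)^1·(1239/5249); sign now +1
reciprocity: (1239/5249) = +1·(5249/1239) since 1239 mod 4 = 3, 5249 mod 4 = 1; sign now +1
(5249/1239) = (293/1239)   [reduce mod 1239]
reciprocity: (293/1239) = +1·(1239/293) since 293 mod 4 = 1, 1239 mod 4 = 3; sign now +1
(1239/293) = (67/293)   [reduce mod 293]
reciprocity: (67/293) = +1·(293/67) since 67 mod 4 = 3, 293 mod 4 = 1; sign now +1
(293/67) = (25/67)   [reduce mod 67]
reciprocity: (25/67) = +1·(67/25) since 25 mod 4 = 1, 67 mod 4 = 3; sign now +1
(67/25) = (17/25)   [reduce mod 25]
reciprocity: (17/25) = +1·(25/17) since 17 mod 4 = 1, 25 mod 4 = 1; sign now +1
(25/17) = (8/17)   [reduce mod 17]
8 = 2^3·1; (2/17) = +1 since 17 mod 8 = 1, so (8/17) = (+1)^3·(1/17); sign now +1
(1/17) = 1; final value = sign = +1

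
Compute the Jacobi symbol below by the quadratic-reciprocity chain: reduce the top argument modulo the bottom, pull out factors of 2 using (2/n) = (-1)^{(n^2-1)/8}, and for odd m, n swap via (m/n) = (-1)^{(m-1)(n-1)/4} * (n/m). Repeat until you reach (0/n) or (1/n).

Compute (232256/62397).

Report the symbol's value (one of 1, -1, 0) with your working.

-1

(232256/62397): 232256 mod 62397 = 45065, so (232256/62397) = (45065/62397)
flip (45065/62397) -> (62397/45065): both odd, 45065 mod 4 = 1, 62397 mod 4 = 1, so the flip contributes +1; sign now +1
(62397/45065): 62397 mod 45065 = 17332, so (62397/45065) = (17332/45065)
factor out 2^2: 17332 = 2^2·4333; with 45065 mod 8 = 1, (2/45065) = +1; sign now +1; continue with (4333/45065)
flip (4333/45065) -> (45065/4333): both odd, 4333 mod 4 = 1, 45065 mod 4 = 1, so the flip contributes +1; sign now +1
(45065/4333): 45065 mod 4333 = 1735, so (45065/4333) = (1735/4333)
flip (1735/4333) -> (4333/1735): both odd, 1735 mod 4 = 3, 4333 mod 4 = 1, so the flip contributes +1; sign now +1
(4333/1735): 4333 mod 1735 = 863, so (4333/1735) = (863/1735)
flip (863/1735) -> (1735/863): both odd, 863 mod 4 = 3, 1735 mod 4 = 3, so the flip contributes -1; sign now -1
(1735/863): 1735 mod 863 = 9, so (1735/863) = (9/863)
flip (9/863) -> (863/9): both odd, 9 mod 4 = 1, 863 mod 4 = 3, so the flip contributes +1; sign now -1
(863/9): 863 mod 9 = 8, so (863/9) = (8/9)
factor out 2^3: 8 = 2^3·1; with 9 mod 8 = 1, (2/9) = +1; sign now -1; continue with (1/9)
reached (1/9) = 1, so the symbol is -1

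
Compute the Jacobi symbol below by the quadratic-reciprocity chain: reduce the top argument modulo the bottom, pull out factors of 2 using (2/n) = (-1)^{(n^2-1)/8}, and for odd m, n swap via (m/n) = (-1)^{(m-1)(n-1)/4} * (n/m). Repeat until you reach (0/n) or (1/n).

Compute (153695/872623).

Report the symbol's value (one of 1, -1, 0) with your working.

reciprocity: (153695/872623) = -1·(872623/153695) since 153695 mod 4 = 3, 872623 mod 4 = 3; sign now -1
(872623/153695) = (104148/153695)   [reduce mod 153695]
104148 = 2^2·26037; (2/153695) = +1 since 153695 mod 8 = 7, so (104148/153695) = (+1)^2·(26037/153695); sign now -1
reciprocity: (26037/153695) = +1·(153695/26037) since 26037 mod 4 = 1, 153695 mod 4 = 3; sign now -1
(153695/26037) = (23510/26037)   [reduce mod 26037]
23510 = 2^1·11755; (2/26037) = -1 since 26037 mod 8 = 5, so (23510/26037) = (-1)^1·(11755/26037); sign now +1
reciprocity: (11755/26037) = +1·(26037/11755) since 11755 mod 4 = 3, 26037 mod 4 = 1; sign now +1
(26037/11755) = (2527/11755)   [reduce mod 11755]
reciprocity: (2527/11755) = -1·(11755/2527) since 2527 mod 4 = 3, 11755 mod 4 = 3; sign now -1
(11755/2527) = (1647/2527)   [reduce mod 2527]
reciprocity: (1647/2527) = -1·(2527/1647) since 1647 mod 4 = 3, 2527 mod 4 = 3; sign now +1
(2527/1647) = (880/1647)   [reduce mod 1647]
880 = 2^4·55; (2/1647) = +1 since 1647 mod 8 = 7, so (880/1647) = (+1)^4·(55/1647); sign now +1
reciprocity: (55/1647) = -1·(1647/55) since 55 mod 4 = 3, 1647 mod 4 = 3; sign now -1
(1647/55) = (52/55)   [reduce mod 55]
52 = 2^2·13; (2/55) = +1 since 55 mod 8 = 7, so (52/55) = (+1)^2·(13/55); sign now -1
reciprocity: (13/55) = +1·(55/13) since 13 mod 4 = 1, 55 mod 4 = 3; sign now -1
(55/13) = (3/13)   [reduce mod 13]
reciprocity: (3/13) = +1·(13/3) since 3 mod 4 = 3, 13 mod 4 = 1; sign now -1
(13/3) = (1/3)   [reduce mod 3]
(1/3) = 1; final value = sign = -1

-1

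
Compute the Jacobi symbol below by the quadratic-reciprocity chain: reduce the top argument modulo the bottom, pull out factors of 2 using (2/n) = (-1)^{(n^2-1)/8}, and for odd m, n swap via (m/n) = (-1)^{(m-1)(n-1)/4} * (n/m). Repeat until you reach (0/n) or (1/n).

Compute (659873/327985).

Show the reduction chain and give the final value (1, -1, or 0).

-1

(659873/327985) = (3903/327985)   [reduce mod 327985]
reciprocity: (3903/327985) = +1·(327985/3903) since 3903 mod 4 = 3, 327985 mod 4 = 1; sign now +1
(327985/3903) = (133/3903)   [reduce mod 3903]
reciprocity: (133/3903) = +1·(3903/133) since 133 mod 4 = 1, 3903 mod 4 = 3; sign now +1
(3903/133) = (46/133)   [reduce mod 133]
46 = 2^1·23; (2/133) = -1 since 133 mod 8 = 5, so (46/133) = (-1)^1·(23/133); sign now -1
reciprocity: (23/133) = +1·(133/23) since 23 mod 4 = 3, 133 mod 4 = 1; sign now -1
(133/23) = (18/23)   [reduce mod 23]
18 = 2^1·9; (2/23) = +1 since 23 mod 8 = 7, so (18/23) = (+1)^1·(9/23); sign now -1
reciprocity: (9/23) = +1·(23/9) since 9 mod 4 = 1, 23 mod 4 = 3; sign now -1
(23/9) = (5/9)   [reduce mod 9]
reciprocity: (5/9) = +1·(9/5) since 5 mod 4 = 1, 9 mod 4 = 1; sign now -1
(9/5) = (4/5)   [reduce mod 5]
4 = 2^2·1; (2/5) = -1 since 5 mod 8 = 5, so (4/5) = (-1)^2·(1/5); sign now -1
(1/5) = 1; final value = sign = -1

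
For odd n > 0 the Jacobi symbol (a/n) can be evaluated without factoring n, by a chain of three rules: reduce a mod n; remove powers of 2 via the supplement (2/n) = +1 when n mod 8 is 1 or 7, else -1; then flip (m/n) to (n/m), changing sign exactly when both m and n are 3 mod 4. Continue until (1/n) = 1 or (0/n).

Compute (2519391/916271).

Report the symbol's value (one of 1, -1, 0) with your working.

(2519391/916271) = (686849/916271)   [reduce mod 916271]
reciprocity: (686849/916271) = +1·(916271/686849) since 686849 mod 4 = 1, 916271 mod 4 = 3; sign now +1
(916271/686849) = (229422/686849)   [reduce mod 686849]
229422 = 2^1·114711; (2/686849) = +1 since 686849 mod 8 = 1, so (229422/686849) = (+1)^1·(114711/686849); sign now +1
reciprocity: (114711/686849) = +1·(686849/114711) since 114711 mod 4 = 3, 686849 mod 4 = 1; sign now +1
(686849/114711) = (113294/114711)   [reduce mod 114711]
113294 = 2^1·56647; (2/114711) = +1 since 114711 mod 8 = 7, so (113294/114711) = (+1)^1·(56647/114711); sign now +1
reciprocity: (56647/114711) = -1·(114711/56647) since 56647 mod 4 = 3, 114711 mod 4 = 3; sign now -1
(114711/56647) = (1417/56647)   [reduce mod 56647]
reciprocity: (1417/56647) = +1·(56647/1417) since 1417 mod 4 = 1, 56647 mod 4 = 3; sign now -1
(56647/1417) = (1384/1417)   [reduce mod 1417]
1384 = 2^3·173; (2/1417) = +1 since 1417 mod 8 = 1, so (1384/1417) = (+1)^3·(173/1417); sign now -1
reciprocity: (173/1417) = +1·(1417/173) since 173 mod 4 = 1, 1417 mod 4 = 1; sign now -1
(1417/173) = (33/173)   [reduce mod 173]
reciprocity: (33/173) = +1·(173/33) since 33 mod 4 = 1, 173 mod 4 = 1; sign now -1
(173/33) = (8/33)   [reduce mod 33]
8 = 2^3·1; (2/33) = +1 since 33 mod 8 = 1, so (8/33) = (+1)^3·(1/33); sign now -1
(1/33) = 1; final value = sign = -1

-1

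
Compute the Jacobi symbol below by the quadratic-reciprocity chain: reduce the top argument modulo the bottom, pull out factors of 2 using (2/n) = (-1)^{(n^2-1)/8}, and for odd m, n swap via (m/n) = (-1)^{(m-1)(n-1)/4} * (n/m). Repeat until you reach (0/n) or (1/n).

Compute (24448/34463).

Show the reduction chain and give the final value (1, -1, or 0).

24448 = 2^7·191; (2/34463) = +1 since 34463 mod 8 = 7, so (24448/34463) = (+1)^7·(191/34463); sign now +1
reciprocity: (191/34463) = -1·(34463/191) since 191 mod 4 = 3, 34463 mod 4 = 3; sign now -1
(34463/191) = (83/191)   [reduce mod 191]
reciprocity: (83/191) = -1·(191/83) since 83 mod 4 = 3, 191 mod 4 = 3; sign now +1
(191/83) = (25/83)   [reduce mod 83]
reciprocity: (25/83) = +1·(83/25) since 25 mod 4 = 1, 83 mod 4 = 3; sign now +1
(83/25) = (8/25)   [reduce mod 25]
8 = 2^3·1; (2/25) = +1 since 25 mod 8 = 1, so (8/25) = (+1)^3·(1/25); sign now +1
(1/25) = 1; final value = sign = +1

1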